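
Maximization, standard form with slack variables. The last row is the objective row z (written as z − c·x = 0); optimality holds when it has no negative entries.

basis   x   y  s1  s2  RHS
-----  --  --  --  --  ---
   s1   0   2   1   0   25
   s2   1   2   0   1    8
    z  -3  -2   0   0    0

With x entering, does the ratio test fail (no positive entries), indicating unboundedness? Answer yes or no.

Column x has positive entries in row(s) 2, so the ratio test bounds it — not unbounded.

no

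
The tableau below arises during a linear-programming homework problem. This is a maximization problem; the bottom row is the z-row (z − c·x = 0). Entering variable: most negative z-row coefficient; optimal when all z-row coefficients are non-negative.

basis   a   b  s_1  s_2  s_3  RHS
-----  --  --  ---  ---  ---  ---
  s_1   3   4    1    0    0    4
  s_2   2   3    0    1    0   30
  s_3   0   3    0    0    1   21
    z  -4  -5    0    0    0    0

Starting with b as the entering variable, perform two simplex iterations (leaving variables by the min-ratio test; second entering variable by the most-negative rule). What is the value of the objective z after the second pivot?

Ratio test on column b — row 1: 4/4 = 1; row 2: 30/3 = 10; row 3: 21/3 = 7. Minimum is 1 at row 1 (s_1 leaves); pivot element 4.
Pivot on row 1; the z-row RHS becomes 0 − (-5)·1 = 5.
Next entering variable (most negative z-row entry -1/4): a.
Ratio test on column a — row 1: 1/(3/4) = 4/3; row 2: entry -1/4 ≤ 0; row 3: entry -9/4 ≤ 0. Minimum is 4/3 at row 1 (b leaves); pivot element 3/4.
After the second pivot the z-row RHS is 5 − (-1/4)·(4/3) = 16/3.

16/3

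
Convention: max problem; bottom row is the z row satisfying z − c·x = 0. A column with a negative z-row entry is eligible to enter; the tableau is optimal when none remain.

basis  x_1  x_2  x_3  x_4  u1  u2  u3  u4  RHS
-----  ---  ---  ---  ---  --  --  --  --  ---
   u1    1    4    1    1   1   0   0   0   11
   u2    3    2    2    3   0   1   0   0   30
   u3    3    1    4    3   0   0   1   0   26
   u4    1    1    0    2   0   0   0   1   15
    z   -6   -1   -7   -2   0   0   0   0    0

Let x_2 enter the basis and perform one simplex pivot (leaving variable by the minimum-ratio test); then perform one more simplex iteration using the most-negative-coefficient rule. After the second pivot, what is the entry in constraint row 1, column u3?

-1/15

Ratio test on column x_2 — row 1: 11/4 = 11/4; row 2: 30/2 = 15; row 3: 26/1 = 26; row 4: 15/1 = 15. Minimum is 11/4 at row 1 (u1 leaves); pivot element 4.
Divide row 1 by 4; eliminate column x_2 from the other rows.
Second iteration: most negative z-row entry is -27/4 in column x_3, so x_3 enters.
Ratio test on column x_3 — row 1: (11/4)/(1/4) = 11; row 2: (49/2)/(3/2) = 49/3; row 3: (93/4)/(15/4) = 31/5; row 4: entry -1/4 ≤ 0. Minimum is 31/5 at row 3 (u3 leaves); pivot element 15/4.
Divide row 3 by 15/4; eliminate column x_3 from the other rows.
After both pivots, the entry at constraint row 1, column u3 is -1/15.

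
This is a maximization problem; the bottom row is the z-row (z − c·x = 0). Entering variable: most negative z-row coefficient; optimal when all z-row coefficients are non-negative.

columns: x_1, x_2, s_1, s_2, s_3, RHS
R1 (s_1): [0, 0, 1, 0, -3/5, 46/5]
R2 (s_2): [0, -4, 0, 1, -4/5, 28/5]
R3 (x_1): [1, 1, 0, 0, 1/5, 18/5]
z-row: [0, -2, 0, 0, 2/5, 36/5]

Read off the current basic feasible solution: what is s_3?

s_3 is not in the basis, so in the current basic feasible solution s_3 = 0.

0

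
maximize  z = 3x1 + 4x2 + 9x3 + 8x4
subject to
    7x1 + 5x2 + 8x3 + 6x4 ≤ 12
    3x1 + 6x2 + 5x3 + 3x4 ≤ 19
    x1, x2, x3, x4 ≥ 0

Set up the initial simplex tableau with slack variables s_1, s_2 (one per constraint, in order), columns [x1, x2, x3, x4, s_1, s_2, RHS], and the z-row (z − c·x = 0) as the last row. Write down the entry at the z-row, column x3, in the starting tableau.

-9

The z-row carries the negated objective coefficients: the x3 entry is -9.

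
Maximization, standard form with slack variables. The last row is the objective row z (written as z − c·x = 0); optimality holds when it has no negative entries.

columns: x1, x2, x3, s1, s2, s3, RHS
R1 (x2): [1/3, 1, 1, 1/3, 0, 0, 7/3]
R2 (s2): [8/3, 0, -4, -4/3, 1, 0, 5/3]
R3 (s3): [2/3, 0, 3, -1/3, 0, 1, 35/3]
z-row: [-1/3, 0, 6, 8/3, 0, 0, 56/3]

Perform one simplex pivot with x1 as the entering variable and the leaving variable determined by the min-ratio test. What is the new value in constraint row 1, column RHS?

Ratio test on column x1 — row 1: (7/3)/(1/3) = 7; row 2: (5/3)/(8/3) = 5/8; row 3: (35/3)/(2/3) = 35/2. Minimum is 5/8 at row 2 (s2 leaves); pivot element 8/3.
Divide row 2 by 8/3; eliminate column x1 from the other rows.
Row 1 update in column RHS: 7/3 − (1/3)·(5/8) = 17/8.

17/8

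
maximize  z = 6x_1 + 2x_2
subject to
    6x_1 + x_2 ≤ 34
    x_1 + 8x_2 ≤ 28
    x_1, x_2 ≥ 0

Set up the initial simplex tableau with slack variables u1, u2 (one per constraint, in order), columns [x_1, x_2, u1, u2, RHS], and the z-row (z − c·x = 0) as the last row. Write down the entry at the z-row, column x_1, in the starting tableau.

The z-row carries the negated objective coefficients: the x_1 entry is -6.

-6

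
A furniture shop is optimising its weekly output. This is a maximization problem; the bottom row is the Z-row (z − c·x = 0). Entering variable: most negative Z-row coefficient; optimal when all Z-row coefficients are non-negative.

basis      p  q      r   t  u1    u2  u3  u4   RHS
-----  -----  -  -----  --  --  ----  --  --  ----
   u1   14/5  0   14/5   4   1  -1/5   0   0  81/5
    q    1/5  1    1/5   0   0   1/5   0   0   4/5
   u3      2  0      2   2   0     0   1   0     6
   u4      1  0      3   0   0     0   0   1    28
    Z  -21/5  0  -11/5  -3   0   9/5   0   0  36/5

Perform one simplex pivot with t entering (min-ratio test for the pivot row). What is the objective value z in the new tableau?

81/5

Ratio test on column t — row 1: (81/5)/4 = 81/20; row 2: entry 0 ≤ 0; row 3: 6/2 = 3; row 4: entry 0 ≤ 0. Minimum is 3 at row 3 (u3 leaves); pivot element 2.
Pivot on row 3; the Z-row RHS becomes 36/5 − (-3)·3 = 81/5.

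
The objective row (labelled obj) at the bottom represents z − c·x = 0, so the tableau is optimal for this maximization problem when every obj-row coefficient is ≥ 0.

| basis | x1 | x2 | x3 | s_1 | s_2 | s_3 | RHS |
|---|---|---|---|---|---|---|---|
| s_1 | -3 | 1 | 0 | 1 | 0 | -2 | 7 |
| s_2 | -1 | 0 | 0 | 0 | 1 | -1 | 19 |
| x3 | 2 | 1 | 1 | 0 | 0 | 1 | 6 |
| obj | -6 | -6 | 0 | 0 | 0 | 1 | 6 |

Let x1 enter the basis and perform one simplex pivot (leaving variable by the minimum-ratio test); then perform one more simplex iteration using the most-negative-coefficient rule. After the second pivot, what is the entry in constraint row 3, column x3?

1

Ratio test on column x1 — row 1: entry -3 ≤ 0; row 2: entry -1 ≤ 0; row 3: 6/2 = 3. Minimum is 3 at row 3 (x3 leaves); pivot element 2.
Divide row 3 by 2; eliminate column x1 from the other rows.
Second iteration: most negative obj-row entry is -3 in column x2, so x2 enters.
Ratio test on column x2 — row 1: 16/(5/2) = 32/5; row 2: 22/(1/2) = 44; row 3: 3/(1/2) = 6. Minimum is 6 at row 3 (x1 leaves); pivot element 1/2.
Divide row 3 by 1/2; eliminate column x2 from the other rows.
After both pivots, the entry at constraint row 3, column x3 is 1.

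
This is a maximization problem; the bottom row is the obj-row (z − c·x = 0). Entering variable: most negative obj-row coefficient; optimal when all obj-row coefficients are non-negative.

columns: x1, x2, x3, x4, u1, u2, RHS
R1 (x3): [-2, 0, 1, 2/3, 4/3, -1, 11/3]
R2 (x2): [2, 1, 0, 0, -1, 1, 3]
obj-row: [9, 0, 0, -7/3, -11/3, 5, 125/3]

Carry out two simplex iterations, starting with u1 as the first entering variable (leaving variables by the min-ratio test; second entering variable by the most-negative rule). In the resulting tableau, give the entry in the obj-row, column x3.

Ratio test on column u1 — row 1: (11/3)/(4/3) = 11/4; row 2: entry -1 ≤ 0. Minimum is 11/4 at row 1 (x3 leaves); pivot element 4/3.
Divide row 1 by 4/3; eliminate column u1 from the other rows.
Second iteration: most negative obj-row entry is -1/2 in column x4, so x4 enters.
Ratio test on column x4 — row 1: (11/4)/(1/2) = 11/2; row 2: (23/4)/(1/2) = 23/2. Minimum is 11/2 at row 1 (u1 leaves); pivot element 1/2.
Divide row 1 by 1/2; eliminate column x4 from the other rows.
After both pivots, the entry at the obj-row, column x3 is 7/2.

7/2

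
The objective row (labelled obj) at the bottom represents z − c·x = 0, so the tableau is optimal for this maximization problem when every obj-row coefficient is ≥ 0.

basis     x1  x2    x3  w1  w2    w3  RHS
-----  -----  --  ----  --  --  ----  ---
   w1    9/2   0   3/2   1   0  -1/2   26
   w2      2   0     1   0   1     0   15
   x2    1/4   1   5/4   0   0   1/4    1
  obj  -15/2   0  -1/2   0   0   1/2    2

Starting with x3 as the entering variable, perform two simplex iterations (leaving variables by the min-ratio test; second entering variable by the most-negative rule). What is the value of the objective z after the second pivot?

Ratio test on column x3 — row 1: 26/(3/2) = 52/3; row 2: 15/1 = 15; row 3: 1/(5/4) = 4/5. Minimum is 4/5 at row 3 (x2 leaves); pivot element 5/4.
Pivot on row 3; the obj-row RHS becomes 2 − (-1/2)·(4/5) = 12/5.
Next entering variable (most negative obj-row entry -37/5): x1.
Ratio test on column x1 — row 1: (124/5)/(21/5) = 124/21; row 2: (71/5)/(9/5) = 71/9; row 3: (4/5)/(1/5) = 4. Minimum is 4 at row 3 (x3 leaves); pivot element 1/5.
After the second pivot the obj-row RHS is 12/5 − (-37/5)·4 = 32.

32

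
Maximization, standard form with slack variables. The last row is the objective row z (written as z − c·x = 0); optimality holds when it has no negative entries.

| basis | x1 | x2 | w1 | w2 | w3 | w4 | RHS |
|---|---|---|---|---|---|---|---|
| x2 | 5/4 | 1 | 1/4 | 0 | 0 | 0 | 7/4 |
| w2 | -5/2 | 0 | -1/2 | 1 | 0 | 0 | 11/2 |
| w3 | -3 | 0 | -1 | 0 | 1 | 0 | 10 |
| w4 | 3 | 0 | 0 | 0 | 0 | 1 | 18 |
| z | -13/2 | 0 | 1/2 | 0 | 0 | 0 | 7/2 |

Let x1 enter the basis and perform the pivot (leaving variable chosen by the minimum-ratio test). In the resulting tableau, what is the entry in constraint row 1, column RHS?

Ratio test on column x1 — row 1: (7/4)/(5/4) = 7/5; row 2: entry -5/2 ≤ 0; row 3: entry -3 ≤ 0; row 4: 18/3 = 6. Minimum is 7/5 at row 1 (x2 leaves); pivot element 5/4.
Divide row 1 by 5/4; eliminate column x1 from the other rows.
In the new row 1, the RHS entry is the old entry divided by the pivot: (7/4)/(5/4) = 7/5.

7/5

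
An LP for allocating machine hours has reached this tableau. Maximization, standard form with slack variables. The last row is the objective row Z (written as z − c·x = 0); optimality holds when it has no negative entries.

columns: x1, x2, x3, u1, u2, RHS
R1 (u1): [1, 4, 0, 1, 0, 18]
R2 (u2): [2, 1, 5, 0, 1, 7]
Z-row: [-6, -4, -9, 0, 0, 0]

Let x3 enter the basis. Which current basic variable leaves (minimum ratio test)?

u2

Column x3 entries and ratios — u1: 0 ≤ 0, skip; u2: 7/5 = 7/5.
Smallest ratio is 7/5 in the row of u2, so u2 leaves.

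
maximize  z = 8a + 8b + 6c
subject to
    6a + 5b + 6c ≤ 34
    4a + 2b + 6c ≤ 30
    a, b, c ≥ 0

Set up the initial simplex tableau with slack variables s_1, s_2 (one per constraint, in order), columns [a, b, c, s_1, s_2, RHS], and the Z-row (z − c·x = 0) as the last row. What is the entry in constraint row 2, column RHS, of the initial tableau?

30

The RHS of constraint 2 is b_2 = 30.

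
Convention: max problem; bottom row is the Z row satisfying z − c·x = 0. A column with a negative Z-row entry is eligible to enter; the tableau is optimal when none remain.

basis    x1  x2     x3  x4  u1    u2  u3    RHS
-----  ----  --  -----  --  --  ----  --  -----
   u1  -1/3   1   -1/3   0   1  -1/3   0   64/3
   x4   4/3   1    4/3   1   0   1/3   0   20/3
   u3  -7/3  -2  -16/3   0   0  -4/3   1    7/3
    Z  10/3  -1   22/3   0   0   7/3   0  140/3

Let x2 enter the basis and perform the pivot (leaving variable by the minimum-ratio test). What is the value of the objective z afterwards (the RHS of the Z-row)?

160/3

Ratio test on column x2 — row 1: (64/3)/1 = 64/3; row 2: (20/3)/1 = 20/3; row 3: entry -2 ≤ 0. Minimum is 20/3 at row 2 (x4 leaves); pivot element 1.
Pivot on row 2; the Z-row RHS becomes 140/3 − (-1)·(20/3) = 160/3.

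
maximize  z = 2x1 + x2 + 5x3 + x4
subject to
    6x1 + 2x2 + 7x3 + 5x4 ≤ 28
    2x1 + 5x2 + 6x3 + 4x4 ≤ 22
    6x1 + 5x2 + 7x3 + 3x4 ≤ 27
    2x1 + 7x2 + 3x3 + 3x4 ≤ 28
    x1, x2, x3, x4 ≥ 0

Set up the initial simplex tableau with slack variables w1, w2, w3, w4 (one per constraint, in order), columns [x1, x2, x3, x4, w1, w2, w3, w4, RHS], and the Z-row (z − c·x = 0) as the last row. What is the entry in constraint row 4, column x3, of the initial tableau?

Constraint 4 has coefficient 3 on x3.

3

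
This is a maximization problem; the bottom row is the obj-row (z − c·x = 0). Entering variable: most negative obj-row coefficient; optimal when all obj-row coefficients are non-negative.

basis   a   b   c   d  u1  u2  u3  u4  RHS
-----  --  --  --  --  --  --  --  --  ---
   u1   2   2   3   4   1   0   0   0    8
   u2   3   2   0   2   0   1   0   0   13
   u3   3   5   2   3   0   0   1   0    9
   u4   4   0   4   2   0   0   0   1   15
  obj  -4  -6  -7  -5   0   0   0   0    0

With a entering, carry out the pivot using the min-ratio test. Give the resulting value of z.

12

Ratio test on column a — row 1: 8/2 = 4; row 2: 13/3 = 13/3; row 3: 9/3 = 3; row 4: 15/4 = 15/4. Minimum is 3 at row 3 (u3 leaves); pivot element 3.
Pivot on row 3; the obj-row RHS becomes 0 − (-4)·3 = 12.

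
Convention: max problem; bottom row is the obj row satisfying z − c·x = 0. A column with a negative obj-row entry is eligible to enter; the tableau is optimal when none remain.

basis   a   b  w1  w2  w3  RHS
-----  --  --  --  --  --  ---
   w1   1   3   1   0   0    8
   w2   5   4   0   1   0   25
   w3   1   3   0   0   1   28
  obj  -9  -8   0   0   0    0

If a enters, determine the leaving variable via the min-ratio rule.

w2

Column a entries and ratios — w1: 8/1 = 8; w2: 25/5 = 5; w3: 28/1 = 28.
Smallest ratio is 5 in the row of w2, so w2 leaves.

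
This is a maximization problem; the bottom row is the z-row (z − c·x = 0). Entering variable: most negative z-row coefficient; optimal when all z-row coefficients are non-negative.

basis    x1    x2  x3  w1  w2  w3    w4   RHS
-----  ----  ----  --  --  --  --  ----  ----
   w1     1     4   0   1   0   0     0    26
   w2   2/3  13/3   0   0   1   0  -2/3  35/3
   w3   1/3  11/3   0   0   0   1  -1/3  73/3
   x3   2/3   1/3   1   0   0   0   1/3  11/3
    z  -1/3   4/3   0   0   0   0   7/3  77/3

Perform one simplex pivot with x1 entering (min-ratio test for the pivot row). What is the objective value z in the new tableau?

55/2

Ratio test on column x1 — row 1: 26/1 = 26; row 2: (35/3)/(2/3) = 35/2; row 3: (73/3)/(1/3) = 73; row 4: (11/3)/(2/3) = 11/2. Minimum is 11/2 at row 4 (x3 leaves); pivot element 2/3.
Pivot on row 4; the z-row RHS becomes 77/3 − (-1/3)·(11/2) = 55/2.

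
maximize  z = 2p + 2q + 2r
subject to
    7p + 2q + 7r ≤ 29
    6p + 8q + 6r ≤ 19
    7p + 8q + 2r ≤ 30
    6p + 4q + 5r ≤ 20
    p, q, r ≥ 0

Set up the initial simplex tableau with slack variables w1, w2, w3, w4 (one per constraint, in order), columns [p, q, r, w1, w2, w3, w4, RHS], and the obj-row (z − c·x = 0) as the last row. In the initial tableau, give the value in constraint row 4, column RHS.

The RHS of constraint 4 is b_4 = 20.

20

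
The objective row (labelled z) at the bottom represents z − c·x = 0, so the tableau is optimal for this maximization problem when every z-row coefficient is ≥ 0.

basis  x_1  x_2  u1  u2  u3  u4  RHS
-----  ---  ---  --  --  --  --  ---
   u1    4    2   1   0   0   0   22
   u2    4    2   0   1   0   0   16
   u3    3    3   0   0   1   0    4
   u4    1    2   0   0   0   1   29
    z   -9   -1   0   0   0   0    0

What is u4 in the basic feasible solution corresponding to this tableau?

u4 is basic (row 4); its value is the RHS of that row, 29.

29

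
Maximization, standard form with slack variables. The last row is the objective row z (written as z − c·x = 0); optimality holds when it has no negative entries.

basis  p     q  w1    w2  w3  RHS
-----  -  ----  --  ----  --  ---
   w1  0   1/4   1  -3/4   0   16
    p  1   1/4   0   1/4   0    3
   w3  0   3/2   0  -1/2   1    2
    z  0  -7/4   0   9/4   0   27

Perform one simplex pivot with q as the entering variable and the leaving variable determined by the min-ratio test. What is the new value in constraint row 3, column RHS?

4/3

Ratio test on column q — row 1: 16/(1/4) = 64; row 2: 3/(1/4) = 12; row 3: 2/(3/2) = 4/3. Minimum is 4/3 at row 3 (w3 leaves); pivot element 3/2.
Divide row 3 by 3/2; eliminate column q from the other rows.
In the new row 3, the RHS entry is the old entry divided by the pivot: 2/(3/2) = 4/3.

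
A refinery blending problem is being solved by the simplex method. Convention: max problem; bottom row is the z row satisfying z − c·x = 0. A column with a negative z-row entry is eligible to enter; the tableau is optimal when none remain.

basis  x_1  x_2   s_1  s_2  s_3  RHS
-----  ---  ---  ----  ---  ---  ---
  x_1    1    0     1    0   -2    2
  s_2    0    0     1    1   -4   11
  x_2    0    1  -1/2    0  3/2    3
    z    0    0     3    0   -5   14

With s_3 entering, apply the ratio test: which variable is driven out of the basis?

Column s_3 entries and ratios — x_1: -2 ≤ 0, skip; s_2: -4 ≤ 0, skip; x_2: 3/(3/2) = 2.
Smallest ratio is 2 in the row of x_2, so x_2 leaves.

x_2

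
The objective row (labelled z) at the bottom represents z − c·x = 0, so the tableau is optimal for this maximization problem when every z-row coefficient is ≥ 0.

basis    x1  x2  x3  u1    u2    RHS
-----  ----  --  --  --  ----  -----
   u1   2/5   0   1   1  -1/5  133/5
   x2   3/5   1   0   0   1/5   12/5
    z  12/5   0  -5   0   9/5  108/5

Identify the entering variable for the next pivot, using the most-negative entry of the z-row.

x3

Negative z-row entries: x3: -5.
The most negative is -5 in column x3, so x3 enters.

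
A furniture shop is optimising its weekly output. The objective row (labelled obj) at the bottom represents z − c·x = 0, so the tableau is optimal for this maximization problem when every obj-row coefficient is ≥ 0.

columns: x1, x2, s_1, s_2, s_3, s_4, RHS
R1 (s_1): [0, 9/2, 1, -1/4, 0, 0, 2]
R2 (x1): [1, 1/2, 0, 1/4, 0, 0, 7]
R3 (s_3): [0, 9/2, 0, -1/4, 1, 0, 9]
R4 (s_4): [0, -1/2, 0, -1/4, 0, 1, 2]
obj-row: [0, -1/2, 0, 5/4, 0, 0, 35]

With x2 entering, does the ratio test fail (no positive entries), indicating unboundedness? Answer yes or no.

no

Column x2 has positive entries in row(s) 1, 2, 3, so the ratio test bounds it — not unbounded.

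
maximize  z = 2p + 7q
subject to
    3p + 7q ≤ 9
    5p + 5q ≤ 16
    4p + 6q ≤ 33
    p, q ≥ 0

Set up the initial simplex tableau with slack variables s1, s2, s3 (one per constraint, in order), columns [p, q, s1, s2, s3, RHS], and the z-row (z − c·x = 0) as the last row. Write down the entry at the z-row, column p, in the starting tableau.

The z-row carries the negated objective coefficients: the p entry is -2.

-2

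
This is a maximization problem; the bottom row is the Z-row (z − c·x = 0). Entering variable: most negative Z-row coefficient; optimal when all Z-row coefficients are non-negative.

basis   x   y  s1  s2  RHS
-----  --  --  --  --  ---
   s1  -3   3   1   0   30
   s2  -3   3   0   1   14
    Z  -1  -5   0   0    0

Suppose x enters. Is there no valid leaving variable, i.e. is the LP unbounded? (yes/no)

yes

Every constraint-row entry in column x is ≤ 0, so increasing x is unbounded.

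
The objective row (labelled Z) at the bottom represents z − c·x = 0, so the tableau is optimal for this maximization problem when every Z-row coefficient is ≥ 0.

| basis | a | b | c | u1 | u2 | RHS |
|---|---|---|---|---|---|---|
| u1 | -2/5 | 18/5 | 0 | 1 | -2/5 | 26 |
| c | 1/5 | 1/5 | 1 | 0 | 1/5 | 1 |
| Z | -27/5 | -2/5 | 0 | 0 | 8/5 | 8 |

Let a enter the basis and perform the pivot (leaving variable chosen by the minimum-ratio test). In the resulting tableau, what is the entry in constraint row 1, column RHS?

28

Ratio test on column a — row 1: entry -2/5 ≤ 0; row 2: 1/(1/5) = 5. Minimum is 5 at row 2 (c leaves); pivot element 1/5.
Divide row 2 by 1/5; eliminate column a from the other rows.
Row 1 update in column RHS: 26 − (-2/5)·5 = 28.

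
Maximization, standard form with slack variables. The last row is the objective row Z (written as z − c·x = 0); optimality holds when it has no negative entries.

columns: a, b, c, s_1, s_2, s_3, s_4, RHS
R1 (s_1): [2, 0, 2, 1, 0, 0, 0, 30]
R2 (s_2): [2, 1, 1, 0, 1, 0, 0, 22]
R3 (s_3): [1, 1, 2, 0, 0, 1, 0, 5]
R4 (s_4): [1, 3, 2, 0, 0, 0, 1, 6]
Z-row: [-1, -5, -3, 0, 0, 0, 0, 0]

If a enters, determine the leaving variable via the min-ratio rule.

s_3

Column a entries and ratios — s_1: 30/2 = 15; s_2: 22/2 = 11; s_3: 5/1 = 5; s_4: 6/1 = 6.
Smallest ratio is 5 in the row of s_3, so s_3 leaves.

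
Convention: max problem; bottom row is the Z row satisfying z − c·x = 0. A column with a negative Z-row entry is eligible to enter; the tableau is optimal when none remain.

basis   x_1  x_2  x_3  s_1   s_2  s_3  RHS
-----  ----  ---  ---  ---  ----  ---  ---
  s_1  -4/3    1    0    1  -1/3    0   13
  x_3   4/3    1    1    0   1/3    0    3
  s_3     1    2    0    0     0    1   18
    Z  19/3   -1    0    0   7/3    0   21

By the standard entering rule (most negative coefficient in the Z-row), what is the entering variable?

Negative Z-row entries: x_2: -1.
The most negative is -1 in column x_2, so x_2 enters.

x_2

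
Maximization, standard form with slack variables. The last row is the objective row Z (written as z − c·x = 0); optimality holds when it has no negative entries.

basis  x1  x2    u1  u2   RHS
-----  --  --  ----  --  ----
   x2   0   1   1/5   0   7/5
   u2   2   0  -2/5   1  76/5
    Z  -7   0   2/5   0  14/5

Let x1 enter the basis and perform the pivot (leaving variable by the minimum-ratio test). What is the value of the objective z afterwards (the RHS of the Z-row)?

Ratio test on column x1 — row 1: entry 0 ≤ 0; row 2: (76/5)/2 = 38/5. Minimum is 38/5 at row 2 (u2 leaves); pivot element 2.
Pivot on row 2; the Z-row RHS becomes 14/5 − (-7)·(38/5) = 56.

56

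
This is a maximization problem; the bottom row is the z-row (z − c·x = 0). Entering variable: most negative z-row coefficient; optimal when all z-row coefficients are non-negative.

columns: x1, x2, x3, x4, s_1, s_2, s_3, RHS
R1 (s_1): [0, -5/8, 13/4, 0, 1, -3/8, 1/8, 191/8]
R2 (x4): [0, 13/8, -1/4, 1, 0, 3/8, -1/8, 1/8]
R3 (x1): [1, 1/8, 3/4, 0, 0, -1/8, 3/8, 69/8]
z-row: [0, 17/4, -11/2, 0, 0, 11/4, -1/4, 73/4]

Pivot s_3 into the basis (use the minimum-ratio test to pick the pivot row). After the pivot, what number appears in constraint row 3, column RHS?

23

Ratio test on column s_3 — row 1: (191/8)/(1/8) = 191; row 2: entry -1/8 ≤ 0; row 3: (69/8)/(3/8) = 23. Minimum is 23 at row 3 (x1 leaves); pivot element 3/8.
Divide row 3 by 3/8; eliminate column s_3 from the other rows.
In the new row 3, the RHS entry is the old entry divided by the pivot: (69/8)/(3/8) = 23.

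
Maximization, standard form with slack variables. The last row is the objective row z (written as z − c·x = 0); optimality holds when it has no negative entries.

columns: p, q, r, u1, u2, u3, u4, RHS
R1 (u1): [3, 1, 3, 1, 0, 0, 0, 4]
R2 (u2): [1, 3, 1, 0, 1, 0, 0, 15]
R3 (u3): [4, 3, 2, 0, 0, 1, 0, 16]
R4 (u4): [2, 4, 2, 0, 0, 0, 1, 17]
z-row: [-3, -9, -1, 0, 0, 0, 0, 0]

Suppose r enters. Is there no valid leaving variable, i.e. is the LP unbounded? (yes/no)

Column r has positive entries in row(s) 1, 2, 3, 4, so the ratio test bounds it — not unbounded.

no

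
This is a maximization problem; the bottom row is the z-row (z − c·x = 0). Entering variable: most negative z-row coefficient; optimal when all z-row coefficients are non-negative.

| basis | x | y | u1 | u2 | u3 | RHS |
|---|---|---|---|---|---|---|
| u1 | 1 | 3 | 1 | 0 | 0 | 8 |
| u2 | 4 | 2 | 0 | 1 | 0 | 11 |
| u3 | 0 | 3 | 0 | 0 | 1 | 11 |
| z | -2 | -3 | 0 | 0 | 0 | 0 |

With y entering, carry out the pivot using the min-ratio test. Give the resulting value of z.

8

Ratio test on column y — row 1: 8/3 = 8/3; row 2: 11/2 = 11/2; row 3: 11/3 = 11/3. Minimum is 8/3 at row 1 (u1 leaves); pivot element 3.
Pivot on row 1; the z-row RHS becomes 0 − (-3)·(8/3) = 8.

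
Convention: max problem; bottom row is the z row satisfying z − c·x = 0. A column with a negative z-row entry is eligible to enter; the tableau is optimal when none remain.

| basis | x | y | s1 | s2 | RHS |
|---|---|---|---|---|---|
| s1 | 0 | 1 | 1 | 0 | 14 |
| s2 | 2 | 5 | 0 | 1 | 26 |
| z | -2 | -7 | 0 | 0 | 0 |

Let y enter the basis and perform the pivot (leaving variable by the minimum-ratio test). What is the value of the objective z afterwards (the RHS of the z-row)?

Ratio test on column y — row 1: 14/1 = 14; row 2: 26/5 = 26/5. Minimum is 26/5 at row 2 (s2 leaves); pivot element 5.
Pivot on row 2; the z-row RHS becomes 0 − (-7)·(26/5) = 182/5.

182/5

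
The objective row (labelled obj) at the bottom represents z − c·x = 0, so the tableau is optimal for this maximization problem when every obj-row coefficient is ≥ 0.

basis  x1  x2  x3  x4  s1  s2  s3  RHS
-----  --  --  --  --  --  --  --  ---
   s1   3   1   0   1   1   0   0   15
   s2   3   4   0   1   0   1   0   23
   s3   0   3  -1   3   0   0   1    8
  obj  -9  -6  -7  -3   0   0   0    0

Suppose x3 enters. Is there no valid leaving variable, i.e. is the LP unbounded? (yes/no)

yes

Every constraint-row entry in column x3 is ≤ 0, so increasing x3 is unbounded.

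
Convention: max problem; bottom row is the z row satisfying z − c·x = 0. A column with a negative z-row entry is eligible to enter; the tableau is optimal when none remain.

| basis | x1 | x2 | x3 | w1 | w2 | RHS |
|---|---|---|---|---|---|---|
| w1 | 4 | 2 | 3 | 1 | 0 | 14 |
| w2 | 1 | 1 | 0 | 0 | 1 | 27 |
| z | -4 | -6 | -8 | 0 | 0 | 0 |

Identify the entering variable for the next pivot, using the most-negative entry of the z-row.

Negative z-row entries: x1: -4, x2: -6, x3: -8.
The most negative is -8 in column x3, so x3 enters.

x3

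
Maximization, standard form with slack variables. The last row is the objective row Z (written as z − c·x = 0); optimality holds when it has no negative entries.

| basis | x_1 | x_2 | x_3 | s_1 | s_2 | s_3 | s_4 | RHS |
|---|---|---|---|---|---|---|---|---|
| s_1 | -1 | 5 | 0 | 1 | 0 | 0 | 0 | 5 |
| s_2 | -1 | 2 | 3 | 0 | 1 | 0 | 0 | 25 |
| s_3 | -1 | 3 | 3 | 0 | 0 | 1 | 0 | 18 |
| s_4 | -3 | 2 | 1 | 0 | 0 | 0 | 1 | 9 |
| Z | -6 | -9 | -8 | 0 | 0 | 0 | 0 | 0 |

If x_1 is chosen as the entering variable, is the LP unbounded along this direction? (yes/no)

Every constraint-row entry in column x_1 is ≤ 0, so increasing x_1 is unbounded.

yes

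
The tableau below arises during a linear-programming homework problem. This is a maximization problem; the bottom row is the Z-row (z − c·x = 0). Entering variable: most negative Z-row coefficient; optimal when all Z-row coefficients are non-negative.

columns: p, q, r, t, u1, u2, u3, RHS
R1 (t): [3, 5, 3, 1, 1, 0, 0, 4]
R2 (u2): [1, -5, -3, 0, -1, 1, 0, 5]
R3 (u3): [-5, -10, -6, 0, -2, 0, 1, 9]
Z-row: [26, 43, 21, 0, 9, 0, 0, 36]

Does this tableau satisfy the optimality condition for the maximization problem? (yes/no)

yes

Every Z-row coefficient is ≥ 0, so the tableau is optimal.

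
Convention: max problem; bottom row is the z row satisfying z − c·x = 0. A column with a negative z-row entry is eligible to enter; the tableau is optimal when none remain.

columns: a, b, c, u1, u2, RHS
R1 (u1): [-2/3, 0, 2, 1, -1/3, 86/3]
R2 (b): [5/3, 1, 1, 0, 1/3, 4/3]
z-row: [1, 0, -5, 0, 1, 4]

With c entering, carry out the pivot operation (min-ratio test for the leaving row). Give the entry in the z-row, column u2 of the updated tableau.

Ratio test on column c — row 1: (86/3)/2 = 43/3; row 2: (4/3)/1 = 4/3. Minimum is 4/3 at row 2 (b leaves); pivot element 1.
Divide row 2 by 1; eliminate column c from the other rows.
z-row update in column u2: 1 − (-5)·(1/3) = 8/3.

8/3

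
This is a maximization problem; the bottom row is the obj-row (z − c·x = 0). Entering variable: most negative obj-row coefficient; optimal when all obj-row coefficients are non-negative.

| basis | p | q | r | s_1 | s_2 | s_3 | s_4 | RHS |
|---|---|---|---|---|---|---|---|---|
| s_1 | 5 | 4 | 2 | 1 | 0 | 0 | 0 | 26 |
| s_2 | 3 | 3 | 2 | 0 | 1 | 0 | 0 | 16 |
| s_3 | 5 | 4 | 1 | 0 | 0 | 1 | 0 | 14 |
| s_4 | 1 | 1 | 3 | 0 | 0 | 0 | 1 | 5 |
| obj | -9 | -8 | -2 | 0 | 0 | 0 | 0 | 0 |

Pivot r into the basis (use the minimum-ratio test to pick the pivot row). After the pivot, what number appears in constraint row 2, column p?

7/3

Ratio test on column r — row 1: 26/2 = 13; row 2: 16/2 = 8; row 3: 14/1 = 14; row 4: 5/3 = 5/3. Minimum is 5/3 at row 4 (s_4 leaves); pivot element 3.
Divide row 4 by 3; eliminate column r from the other rows.
Row 2 update in column p: 3 − 2·(1/3) = 7/3.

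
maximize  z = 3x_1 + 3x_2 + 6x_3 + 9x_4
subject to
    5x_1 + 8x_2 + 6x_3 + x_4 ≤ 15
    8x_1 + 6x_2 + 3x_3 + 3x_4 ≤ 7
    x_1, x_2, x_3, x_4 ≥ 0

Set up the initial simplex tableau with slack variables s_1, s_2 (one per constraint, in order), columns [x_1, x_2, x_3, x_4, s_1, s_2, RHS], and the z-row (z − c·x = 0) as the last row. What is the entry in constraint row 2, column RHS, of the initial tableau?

The RHS of constraint 2 is b_2 = 7.

7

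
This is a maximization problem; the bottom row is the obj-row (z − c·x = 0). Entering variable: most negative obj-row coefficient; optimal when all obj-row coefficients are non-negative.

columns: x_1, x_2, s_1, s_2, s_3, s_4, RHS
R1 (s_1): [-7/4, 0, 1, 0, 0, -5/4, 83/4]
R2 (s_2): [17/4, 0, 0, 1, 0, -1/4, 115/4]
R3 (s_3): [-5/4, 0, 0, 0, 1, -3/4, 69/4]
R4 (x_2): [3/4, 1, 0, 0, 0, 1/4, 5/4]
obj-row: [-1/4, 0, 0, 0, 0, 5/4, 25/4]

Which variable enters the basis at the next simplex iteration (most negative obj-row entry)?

Negative obj-row entries: x_1: -1/4.
The most negative is -1/4 in column x_1, so x_1 enters.

x_1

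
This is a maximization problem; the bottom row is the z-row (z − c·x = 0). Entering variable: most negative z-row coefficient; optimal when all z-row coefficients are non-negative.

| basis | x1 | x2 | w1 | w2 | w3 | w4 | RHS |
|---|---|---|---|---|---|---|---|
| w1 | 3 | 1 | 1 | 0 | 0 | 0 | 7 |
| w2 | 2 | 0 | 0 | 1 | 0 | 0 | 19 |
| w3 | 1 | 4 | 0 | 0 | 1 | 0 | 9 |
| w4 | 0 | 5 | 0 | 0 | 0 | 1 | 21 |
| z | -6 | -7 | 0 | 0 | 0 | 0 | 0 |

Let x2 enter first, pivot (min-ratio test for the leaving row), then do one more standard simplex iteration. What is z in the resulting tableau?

254/11

Ratio test on column x2 — row 1: 7/1 = 7; row 2: entry 0 ≤ 0; row 3: 9/4 = 9/4; row 4: 21/5 = 21/5. Minimum is 9/4 at row 3 (w3 leaves); pivot element 4.
Pivot on row 3; the z-row RHS becomes 0 − (-7)·(9/4) = 63/4.
Next entering variable (most negative z-row entry -17/4): x1.
Ratio test on column x1 — row 1: (19/4)/(11/4) = 19/11; row 2: 19/2 = 19/2; row 3: (9/4)/(1/4) = 9; row 4: entry -5/4 ≤ 0. Minimum is 19/11 at row 1 (w1 leaves); pivot element 11/4.
After the second pivot the z-row RHS is 63/4 − (-17/4)·(19/11) = 254/11.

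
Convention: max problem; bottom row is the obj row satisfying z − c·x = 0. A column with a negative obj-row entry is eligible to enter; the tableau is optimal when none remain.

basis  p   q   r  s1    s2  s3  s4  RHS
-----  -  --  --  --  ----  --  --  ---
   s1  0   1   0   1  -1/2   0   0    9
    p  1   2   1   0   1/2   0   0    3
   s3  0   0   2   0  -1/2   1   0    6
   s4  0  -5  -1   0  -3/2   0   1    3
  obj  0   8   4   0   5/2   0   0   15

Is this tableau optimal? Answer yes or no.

yes

Every obj-row coefficient is ≥ 0, so the tableau is optimal.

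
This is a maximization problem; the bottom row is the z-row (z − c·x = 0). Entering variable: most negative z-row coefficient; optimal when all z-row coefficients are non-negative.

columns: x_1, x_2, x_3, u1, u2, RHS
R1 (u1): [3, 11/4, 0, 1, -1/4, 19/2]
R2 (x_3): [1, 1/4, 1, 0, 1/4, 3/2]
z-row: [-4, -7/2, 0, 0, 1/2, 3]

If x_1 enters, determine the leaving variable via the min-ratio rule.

Column x_1 entries and ratios — u1: (19/2)/3 = 19/6; x_3: (3/2)/1 = 3/2.
Smallest ratio is 3/2 in the row of x_3, so x_3 leaves.

x_3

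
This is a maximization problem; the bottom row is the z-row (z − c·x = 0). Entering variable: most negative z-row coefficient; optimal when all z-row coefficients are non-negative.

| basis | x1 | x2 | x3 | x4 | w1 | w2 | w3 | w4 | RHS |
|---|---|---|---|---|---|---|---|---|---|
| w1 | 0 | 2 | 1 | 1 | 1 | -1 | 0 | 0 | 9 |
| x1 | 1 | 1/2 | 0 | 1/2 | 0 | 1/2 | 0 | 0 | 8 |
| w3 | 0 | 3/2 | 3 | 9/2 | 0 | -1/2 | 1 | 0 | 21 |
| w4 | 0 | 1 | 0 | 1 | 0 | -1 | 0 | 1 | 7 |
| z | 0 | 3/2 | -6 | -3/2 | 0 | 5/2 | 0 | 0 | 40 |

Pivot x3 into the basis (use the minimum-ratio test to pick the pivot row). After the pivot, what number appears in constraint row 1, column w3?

-1/3

Ratio test on column x3 — row 1: 9/1 = 9; row 2: entry 0 ≤ 0; row 3: 21/3 = 7; row 4: entry 0 ≤ 0. Minimum is 7 at row 3 (w3 leaves); pivot element 3.
Divide row 3 by 3; eliminate column x3 from the other rows.
Row 1 update in column w3: 0 − 1·(1/3) = -1/3.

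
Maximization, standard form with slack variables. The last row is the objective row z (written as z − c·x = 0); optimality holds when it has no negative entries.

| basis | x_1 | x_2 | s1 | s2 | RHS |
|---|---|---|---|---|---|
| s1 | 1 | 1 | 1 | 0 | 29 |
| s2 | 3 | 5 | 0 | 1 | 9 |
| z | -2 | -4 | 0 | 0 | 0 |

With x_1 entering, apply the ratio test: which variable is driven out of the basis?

s2

Column x_1 entries and ratios — s1: 29/1 = 29; s2: 9/3 = 3.
Smallest ratio is 3 in the row of s2, so s2 leaves.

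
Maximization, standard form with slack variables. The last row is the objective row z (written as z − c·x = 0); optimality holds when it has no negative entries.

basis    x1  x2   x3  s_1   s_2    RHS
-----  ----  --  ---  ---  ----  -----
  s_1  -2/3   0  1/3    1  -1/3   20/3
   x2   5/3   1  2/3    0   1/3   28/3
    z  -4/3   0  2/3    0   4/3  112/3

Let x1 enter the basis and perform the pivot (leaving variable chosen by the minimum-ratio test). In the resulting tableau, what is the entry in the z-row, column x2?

Ratio test on column x1 — row 1: entry -2/3 ≤ 0; row 2: (28/3)/(5/3) = 28/5. Minimum is 28/5 at row 2 (x2 leaves); pivot element 5/3.
Divide row 2 by 5/3; eliminate column x1 from the other rows.
z-row update in column x2: 0 − (-4/3)·(3/5) = 4/5.

4/5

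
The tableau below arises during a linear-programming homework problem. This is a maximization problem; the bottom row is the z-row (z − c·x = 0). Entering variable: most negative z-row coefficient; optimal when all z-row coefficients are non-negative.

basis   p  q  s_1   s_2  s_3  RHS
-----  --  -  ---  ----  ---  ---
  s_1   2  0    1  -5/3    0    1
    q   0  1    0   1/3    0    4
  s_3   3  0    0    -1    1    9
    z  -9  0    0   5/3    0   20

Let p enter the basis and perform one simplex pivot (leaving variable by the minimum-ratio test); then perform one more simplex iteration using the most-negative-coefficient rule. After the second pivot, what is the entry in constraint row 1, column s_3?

Ratio test on column p — row 1: 1/2 = 1/2; row 2: entry 0 ≤ 0; row 3: 9/3 = 3. Minimum is 1/2 at row 1 (s_1 leaves); pivot element 2.
Divide row 1 by 2; eliminate column p from the other rows.
Second iteration: most negative z-row entry is -35/6 in column s_2, so s_2 enters.
Ratio test on column s_2 — row 1: entry -5/6 ≤ 0; row 2: 4/(1/3) = 12; row 3: (15/2)/(3/2) = 5. Minimum is 5 at row 3 (s_3 leaves); pivot element 3/2.
Divide row 3 by 3/2; eliminate column s_2 from the other rows.
After both pivots, the entry at constraint row 1, column s_3 is 5/9.

5/9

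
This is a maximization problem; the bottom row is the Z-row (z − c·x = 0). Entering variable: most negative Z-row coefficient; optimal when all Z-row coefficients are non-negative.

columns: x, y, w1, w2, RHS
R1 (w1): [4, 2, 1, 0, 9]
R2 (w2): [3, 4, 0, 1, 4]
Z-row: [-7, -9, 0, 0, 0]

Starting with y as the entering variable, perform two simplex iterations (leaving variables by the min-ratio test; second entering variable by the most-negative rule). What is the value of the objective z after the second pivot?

Ratio test on column y — row 1: 9/2 = 9/2; row 2: 4/4 = 1. Minimum is 1 at row 2 (w2 leaves); pivot element 4.
Pivot on row 2; the Z-row RHS becomes 0 − (-9)·1 = 9.
Next entering variable (most negative Z-row entry -1/4): x.
Ratio test on column x — row 1: 7/(5/2) = 14/5; row 2: 1/(3/4) = 4/3. Minimum is 4/3 at row 2 (y leaves); pivot element 3/4.
After the second pivot the Z-row RHS is 9 − (-1/4)·(4/3) = 28/3.

28/3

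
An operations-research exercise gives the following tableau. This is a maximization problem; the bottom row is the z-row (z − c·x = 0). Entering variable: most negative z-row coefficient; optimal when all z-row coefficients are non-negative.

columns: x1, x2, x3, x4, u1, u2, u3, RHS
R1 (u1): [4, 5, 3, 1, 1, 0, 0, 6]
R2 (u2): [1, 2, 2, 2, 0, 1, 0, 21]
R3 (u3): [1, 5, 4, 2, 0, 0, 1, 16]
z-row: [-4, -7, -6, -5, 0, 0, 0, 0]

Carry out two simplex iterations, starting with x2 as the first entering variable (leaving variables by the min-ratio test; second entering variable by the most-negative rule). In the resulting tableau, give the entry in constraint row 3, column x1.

Ratio test on column x2 — row 1: 6/5 = 6/5; row 2: 21/2 = 21/2; row 3: 16/5 = 16/5. Minimum is 6/5 at row 1 (u1 leaves); pivot element 5.
Divide row 1 by 5; eliminate column x2 from the other rows.
Second iteration: most negative z-row entry is -18/5 in column x4, so x4 enters.
Ratio test on column x4 — row 1: (6/5)/(1/5) = 6; row 2: (93/5)/(8/5) = 93/8; row 3: 10/1 = 10. Minimum is 6 at row 1 (x2 leaves); pivot element 1/5.
Divide row 1 by 1/5; eliminate column x4 from the other rows.
After both pivots, the entry at constraint row 3, column x1 is -7.

-7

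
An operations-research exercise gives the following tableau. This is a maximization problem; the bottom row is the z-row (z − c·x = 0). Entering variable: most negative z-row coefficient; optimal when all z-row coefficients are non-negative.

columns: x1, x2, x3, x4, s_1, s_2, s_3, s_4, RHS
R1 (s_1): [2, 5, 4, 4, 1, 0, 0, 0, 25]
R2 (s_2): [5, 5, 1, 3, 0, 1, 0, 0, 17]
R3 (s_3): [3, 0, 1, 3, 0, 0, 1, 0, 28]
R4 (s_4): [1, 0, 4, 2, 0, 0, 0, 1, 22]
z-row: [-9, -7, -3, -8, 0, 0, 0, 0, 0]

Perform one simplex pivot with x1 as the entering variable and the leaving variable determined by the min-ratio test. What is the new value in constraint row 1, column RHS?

91/5

Ratio test on column x1 — row 1: 25/2 = 25/2; row 2: 17/5 = 17/5; row 3: 28/3 = 28/3; row 4: 22/1 = 22. Minimum is 17/5 at row 2 (s_2 leaves); pivot element 5.
Divide row 2 by 5; eliminate column x1 from the other rows.
Row 1 update in column RHS: 25 − 2·(17/5) = 91/5.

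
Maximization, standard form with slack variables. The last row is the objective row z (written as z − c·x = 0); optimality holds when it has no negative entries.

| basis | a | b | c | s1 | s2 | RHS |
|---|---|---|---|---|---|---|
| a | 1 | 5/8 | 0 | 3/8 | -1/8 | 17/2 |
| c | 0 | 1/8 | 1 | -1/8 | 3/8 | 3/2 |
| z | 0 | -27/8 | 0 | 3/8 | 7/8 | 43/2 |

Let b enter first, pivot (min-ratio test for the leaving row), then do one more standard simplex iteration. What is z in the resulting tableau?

Ratio test on column b — row 1: (17/2)/(5/8) = 68/5; row 2: (3/2)/(1/8) = 12. Minimum is 12 at row 2 (c leaves); pivot element 1/8.
Pivot on row 2; the z-row RHS becomes 43/2 − (-27/8)·12 = 62.
Next entering variable (most negative z-row entry -3): s1.
Ratio test on column s1 — row 1: 1/1 = 1; row 2: entry -1 ≤ 0. Minimum is 1 at row 1 (a leaves); pivot element 1.
After the second pivot the z-row RHS is 62 − (-3)·1 = 65.

65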